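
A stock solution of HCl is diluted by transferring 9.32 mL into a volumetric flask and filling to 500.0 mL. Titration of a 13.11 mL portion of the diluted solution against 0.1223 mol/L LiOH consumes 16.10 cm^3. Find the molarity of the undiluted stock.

n(LiOH) = 0.1223 x 0.01610 = 0.001969 mol.
n(HCl) in the aliquot = 0.001969 mol.
[diluted HCl] = 0.001969 / 0.01311 = 0.1502 M.
Dilution factor = 500.0/9.320 = 53.65, so [stock] = 0.1502 x 53.65 = 8.06 M.

8.06 M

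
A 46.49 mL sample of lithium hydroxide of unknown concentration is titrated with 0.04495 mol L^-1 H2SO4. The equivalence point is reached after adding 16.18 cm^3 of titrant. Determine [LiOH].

0.0313 M

n(H2SO4) delivered = 0.04495 x 0.01618 = 0.0007273 mol.
The reaction is 2 LiOH + 1 H2SO4, so n(LiOH) = 0.0007273 x 2/1 = 0.001455 mol.
[LiOH] = 0.001455 mol / 0.04649 L = 0.0313 M.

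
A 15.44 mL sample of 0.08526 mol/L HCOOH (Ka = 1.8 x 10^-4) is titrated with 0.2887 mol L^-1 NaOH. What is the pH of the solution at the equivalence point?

8.28

n(HCOOH) = 0.08526 x 0.01544 = 0.001316 mol; V(NaOH) at equivalence = 0.001316/0.2887 = 0.004560 L.
At equivalence all the acid is converted to HCOO-; total volume = 0.01544 + 0.004560 = 0.02000 L, so [HCOO-] = 0.001316/0.02000 = 0.06582 M.
Kb = Kw/Ka = 1.0e-14 / 1.8 x 10^-4 = 5.56e-11.
[OH^-] = sqrt(Kb x [HCOO-]) = sqrt(5.56e-11 x 0.06582) = 1.91e-6 M.
pOH = 5.72, so pH = 14.00 - 5.72 = 8.28.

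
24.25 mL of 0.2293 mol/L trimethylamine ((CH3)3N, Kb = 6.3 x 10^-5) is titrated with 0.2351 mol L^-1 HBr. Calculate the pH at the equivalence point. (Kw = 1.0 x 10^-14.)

n((CH3)3N) = 0.2293 x 0.02425 = 0.005561 mol; V(HBr) at equivalence = 0.005561/0.2351 = 0.02365 L.
At equivalence the base is fully converted to (CH3)3NH+; total volume = 0.04790 L, so [(CH3)3NH+] = 0.005561/0.04790 = 0.1161 M.
Ka((CH3)3NH+) = Kw/Kb = 1.0e-14 / 6.3 x 10^-5 = 1.59e-10.
[H^+] = sqrt(Ka x [(CH3)3NH+]) = sqrt(1.59e-10 x 0.1161) = 4.29e-6 M.
pH = -log(4.29e-6) = 5.37.

5.37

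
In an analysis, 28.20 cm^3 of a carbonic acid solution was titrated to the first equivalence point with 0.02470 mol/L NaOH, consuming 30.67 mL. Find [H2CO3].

0.0269 M

n(NaOH) = 0.02470 x 0.03067 = 0.0007575 mol.
At the first equivalence point, 1 mol OH^- react per mol H2CO3, so n(H2CO3) = 0.0007575 / 1 = 0.0007575 mol.
[H2CO3] = 0.0007575 / 0.02820 L = 0.0269 M.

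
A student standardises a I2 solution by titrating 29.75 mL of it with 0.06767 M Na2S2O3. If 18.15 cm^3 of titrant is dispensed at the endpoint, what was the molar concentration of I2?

n(Na2S2O3) = 0.06767 x 0.01815 = 0.001228 mol.
From the balanced equation, 2 mol Na2S2O3 reacts with 1 mol I2, so n(I2) = 0.001228 x 1/2 = 0.0006141 mol.
[I2] = 0.0006141 / 0.02975 L = 0.0206 M.

0.0206 M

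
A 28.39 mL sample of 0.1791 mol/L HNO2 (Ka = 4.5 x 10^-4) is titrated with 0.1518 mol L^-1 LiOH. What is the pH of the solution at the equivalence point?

8.13

n(HNO2) = 0.1791 x 0.02839 = 0.005085 mol; V(LiOH) at equivalence = 0.005085/0.1518 = 0.03350 L.
At equivalence all the acid is converted to NO2-; total volume = 0.02839 + 0.03350 = 0.06189 L, so [NO2-] = 0.005085/0.06189 = 0.08216 M.
Kb = Kw/Ka = 1.0e-14 / 4.5 x 10^-4 = 2.22e-11.
[OH^-] = sqrt(Kb x [NO2-]) = sqrt(2.22e-11 x 0.08216) = 1.35e-6 M.
pOH = 5.87, so pH = 14.00 - 5.87 = 8.13.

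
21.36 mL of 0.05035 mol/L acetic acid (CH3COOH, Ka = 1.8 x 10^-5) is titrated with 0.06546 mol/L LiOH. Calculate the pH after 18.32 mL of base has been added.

11.49

n(acid) = 0.05035 x 0.02136 = 0.001075 mol; n(LiOH) added = 0.06546 x 0.01832 = 0.001199 mol.
Base is in excess by 0.001199 - 0.001075 = 0.0001238 mol in a total volume of 0.03968 L.
[OH^-] = 0.0001238/0.03968 = 0.003119 M, so pOH = 2.51 and pH = 14.00 - 2.51 = 11.49.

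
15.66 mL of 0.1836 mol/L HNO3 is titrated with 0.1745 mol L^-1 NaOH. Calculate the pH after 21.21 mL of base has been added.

12.35

n(acid) = 0.1836 x 0.01566 = 0.002875 mol; n(NaOH) added = 0.1745 x 0.02121 = 0.003701 mol.
Base is in excess by 0.003701 - 0.002875 = 0.0008260 mol in a total volume of 0.03687 L.
[OH^-] = 0.0008260/0.03687 = 0.02240 M, so pOH = 1.65 and pH = 14.00 - 1.65 = 12.35.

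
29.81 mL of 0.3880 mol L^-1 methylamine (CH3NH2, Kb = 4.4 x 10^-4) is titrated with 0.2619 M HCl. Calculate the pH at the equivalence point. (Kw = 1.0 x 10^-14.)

n(CH3NH2) = 0.3880 x 0.02981 = 0.01157 mol; V(HCl) at equivalence = 0.01157/0.2619 = 0.04416 L.
At equivalence the base is fully converted to CH3NH3+; total volume = 0.07397 L, so [CH3NH3+] = 0.01157/0.07397 = 0.1564 M.
Ka(CH3NH3+) = Kw/Kb = 1.0e-14 / 4.4 x 10^-4 = 2.27e-11.
[H^+] = sqrt(Ka x [CH3NH3+]) = sqrt(2.27e-11 x 0.1564) = 1.89e-6 M.
pH = -log(1.89e-6) = 5.72.

5.72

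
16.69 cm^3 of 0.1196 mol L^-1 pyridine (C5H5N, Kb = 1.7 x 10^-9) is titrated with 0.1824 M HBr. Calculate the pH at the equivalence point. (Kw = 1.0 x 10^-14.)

n(C5H5N) = 0.1196 x 0.01669 = 0.001996 mol; V(HBr) at equivalence = 0.001996/0.1824 = 0.01094 L.
At equivalence the base is fully converted to C5H5NH+; total volume = 0.02763 L, so [C5H5NH+] = 0.001996/0.02763 = 0.07224 M.
Ka(C5H5NH+) = Kw/Kb = 1.0e-14 / 1.7 x 10^-9 = 5.88e-6.
[H^+] = sqrt(Ka x [C5H5NH+]) = sqrt(5.88e-6 x 0.07224) = 0.000652 M.
pH = -log(0.000652) = 3.19.

3.19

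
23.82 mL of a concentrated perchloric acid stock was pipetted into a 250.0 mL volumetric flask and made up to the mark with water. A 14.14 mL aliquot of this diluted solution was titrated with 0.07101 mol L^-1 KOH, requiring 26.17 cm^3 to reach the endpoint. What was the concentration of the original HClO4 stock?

1.38 M

n(KOH) = 0.07101 x 0.02617 = 0.001858 mol.
n(HClO4) in the aliquot = 0.001858 mol.
[diluted HClO4] = 0.001858 / 0.01414 = 0.1314 M.
Dilution factor = 250.0/23.82 = 10.50, so [stock] = 0.1314 x 10.50 = 1.38 M.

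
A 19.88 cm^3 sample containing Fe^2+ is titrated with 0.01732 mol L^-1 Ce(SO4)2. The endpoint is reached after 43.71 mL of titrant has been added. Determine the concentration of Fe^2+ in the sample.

0.0381 M

n(Ce(SO4)2) = 0.01732 x 0.04371 = 0.0007571 mol.
From the balanced equation, 1 mol Ce(SO4)2 reacts with 1 mol Fe^2+, so n(Fe^2+) = 0.0007571 x 1/1 = 0.0007571 mol.
[Fe^2+] = 0.0007571 / 0.01988 L = 0.0381 M.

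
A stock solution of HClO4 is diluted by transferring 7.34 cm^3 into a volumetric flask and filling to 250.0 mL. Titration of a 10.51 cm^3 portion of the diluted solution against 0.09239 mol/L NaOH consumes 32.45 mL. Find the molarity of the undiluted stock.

9.72 M

n(NaOH) = 0.09239 x 0.03245 = 0.002998 mol.
n(HClO4) in the aliquot = 0.002998 mol.
[diluted HClO4] = 0.002998 / 0.01051 = 0.2853 M.
Dilution factor = 250.0/7.340 = 34.06, so [stock] = 0.2853 x 34.06 = 9.72 M.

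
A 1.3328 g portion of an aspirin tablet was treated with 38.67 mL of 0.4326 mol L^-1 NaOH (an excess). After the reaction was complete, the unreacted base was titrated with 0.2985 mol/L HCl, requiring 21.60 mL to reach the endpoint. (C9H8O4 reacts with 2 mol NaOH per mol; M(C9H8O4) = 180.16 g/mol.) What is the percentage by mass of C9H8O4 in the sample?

Total n(NaOH) added = 0.4326 x 0.03867 = 0.01673 mol.
n(HCl) used = 0.2985 x 0.02160 = 0.006448 mol, which equals the excess n(NaOH).
So n(NaOH) consumed by the sample = 0.01673 - 0.006448 = 0.01028 mol.
n(C9H8O4) = 0.01028 / 2 = 0.005141 mol.
mass C9H8O4 = 0.005141 x 180.16 = 0.9261 g, so %C9H8O4 = 0.9261/1.3328 x 100 = 69.5%.

69.5%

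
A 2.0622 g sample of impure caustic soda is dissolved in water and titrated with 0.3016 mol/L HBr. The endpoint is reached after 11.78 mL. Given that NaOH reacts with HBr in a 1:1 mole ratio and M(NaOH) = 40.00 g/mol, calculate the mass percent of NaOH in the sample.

6.89%

n(HBr) = 0.3016 x 0.01178 = 0.003553 mol.
n(NaOH) = 0.003553 / 1 = 0.003553 mol.
mass of NaOH = 0.003553 x 40.00 = 0.1421 g.
% purity = 0.1421 / 2.0622 x 100 = 6.89%.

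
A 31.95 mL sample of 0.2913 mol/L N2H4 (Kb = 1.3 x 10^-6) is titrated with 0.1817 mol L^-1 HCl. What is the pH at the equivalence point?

n(N2H4) = 0.2913 x 0.03195 = 0.009307 mol; V(HCl) at equivalence = 0.009307/0.1817 = 0.05122 L.
At equivalence the base is fully converted to N2H5+; total volume = 0.08317 L, so [N2H5+] = 0.009307/0.08317 = 0.1119 M.
Ka(N2H5+) = Kw/Kb = 1.0e-14 / 1.3 x 10^-6 = 7.69e-9.
[H^+] = sqrt(Ka x [N2H5+]) = sqrt(7.69e-9 x 0.1119) = 2.93e-5 M.
pH = -log(2.93e-5) = 4.53.

4.53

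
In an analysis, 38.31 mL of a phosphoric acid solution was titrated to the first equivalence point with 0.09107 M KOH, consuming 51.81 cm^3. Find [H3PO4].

n(KOH) = 0.09107 x 0.05181 = 0.004718 mol.
At the first equivalence point, 1 mol OH^- react per mol H3PO4, so n(H3PO4) = 0.004718 / 1 = 0.004718 mol.
[H3PO4] = 0.004718 / 0.03831 L = 0.123 M.

0.123 M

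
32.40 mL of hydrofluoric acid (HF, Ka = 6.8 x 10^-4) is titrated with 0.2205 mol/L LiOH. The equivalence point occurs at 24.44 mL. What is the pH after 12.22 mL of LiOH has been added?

3.17

12.22 mL is exactly half the equivalence volume (24.44/2), i.e. the half-equivalence point.
There, n(HA) = n(A^-), so pH = pKa = -log(6.8 x 10^-4) = 3.17.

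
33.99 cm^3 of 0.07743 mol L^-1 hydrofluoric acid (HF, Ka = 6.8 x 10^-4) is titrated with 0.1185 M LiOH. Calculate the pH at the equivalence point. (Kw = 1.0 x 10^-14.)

7.92

n(HF) = 0.07743 x 0.03399 = 0.002632 mol; V(LiOH) at equivalence = 0.002632/0.1185 = 0.02221 L.
At equivalence all the acid is converted to F-; total volume = 0.03399 + 0.02221 = 0.05620 L, so [F-] = 0.002632/0.05620 = 0.04683 M.
Kb = Kw/Ka = 1.0e-14 / 6.8 x 10^-4 = 1.47e-11.
[OH^-] = sqrt(Kb x [F-]) = sqrt(1.47e-11 x 0.04683) = 8.30e-7 M.
pOH = 6.08, so pH = 14.00 - 6.08 = 7.92.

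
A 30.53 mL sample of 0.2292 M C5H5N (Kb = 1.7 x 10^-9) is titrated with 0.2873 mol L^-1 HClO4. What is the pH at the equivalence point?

n(C5H5N) = 0.2292 x 0.03053 = 0.006997 mol; V(HClO4) at equivalence = 0.006997/0.2873 = 0.02436 L.
At equivalence the base is fully converted to C5H5NH+; total volume = 0.05489 L, so [C5H5NH+] = 0.006997/0.05489 = 0.1275 M.
Ka(C5H5NH+) = Kw/Kb = 1.0e-14 / 1.7 x 10^-9 = 5.88e-6.
[H^+] = sqrt(Ka x [C5H5NH+]) = sqrt(5.88e-6 x 0.1275) = 0.000866 M.
pH = -log(0.000866) = 3.06.

3.06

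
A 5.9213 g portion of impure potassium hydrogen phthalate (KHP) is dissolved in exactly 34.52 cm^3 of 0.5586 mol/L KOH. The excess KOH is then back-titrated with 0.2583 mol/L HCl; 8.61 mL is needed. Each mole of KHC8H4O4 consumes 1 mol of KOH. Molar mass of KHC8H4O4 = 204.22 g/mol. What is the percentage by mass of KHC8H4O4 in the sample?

Total n(KOH) added = 0.5586 x 0.03452 = 0.01928 mol.
n(HCl) used = 0.2583 x 0.008610 = 0.002224 mol, which equals the excess n(KOH).
So n(KOH) consumed by the sample = 0.01928 - 0.002224 = 0.01706 mol.
n(KHC8H4O4) = 0.01706 / 1 = 0.01706 mol.
mass KHC8H4O4 = 0.01706 x 204.22 = 3.484 g, so %KHC8H4O4 = 3.484/5.9213 x 100 = 58.8%.

58.8%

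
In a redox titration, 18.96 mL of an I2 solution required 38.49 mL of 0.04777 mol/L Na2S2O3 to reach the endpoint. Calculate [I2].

0.0485 M

n(Na2S2O3) = 0.04777 x 0.03849 = 0.001839 mol.
From the balanced equation, 2 mol Na2S2O3 reacts with 1 mol I2, so n(I2) = 0.001839 x 1/2 = 0.0009193 mol.
[I2] = 0.0009193 / 0.01896 L = 0.0485 M.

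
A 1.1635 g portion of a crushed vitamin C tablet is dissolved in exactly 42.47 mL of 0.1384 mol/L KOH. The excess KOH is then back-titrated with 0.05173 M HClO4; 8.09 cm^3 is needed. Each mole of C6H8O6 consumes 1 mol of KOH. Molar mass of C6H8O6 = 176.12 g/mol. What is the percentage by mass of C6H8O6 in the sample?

82.6%

Total n(KOH) added = 0.1384 x 0.04247 = 0.005878 mol.
n(HClO4) used = 0.05173 x 0.008090 = 0.0004185 mol, which equals the excess n(KOH).
So n(KOH) consumed by the sample = 0.005878 - 0.0004185 = 0.005459 mol.
n(C6H8O6) = 0.005459 / 1 = 0.005459 mol.
mass C6H8O6 = 0.005459 x 176.12 = 0.9615 g, so %C6H8O6 = 0.9615/1.1635 x 100 = 82.6%.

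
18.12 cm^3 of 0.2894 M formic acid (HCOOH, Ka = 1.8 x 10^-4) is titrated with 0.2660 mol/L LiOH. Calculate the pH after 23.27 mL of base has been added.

n(acid) = 0.2894 x 0.01812 = 0.005244 mol; n(LiOH) added = 0.2660 x 0.02327 = 0.006190 mol.
Base is in excess by 0.006190 - 0.005244 = 0.0009459 mol in a total volume of 0.04139 L.
[OH^-] = 0.0009459/0.04139 = 0.02285 M, so pOH = 1.64 and pH = 14.00 - 1.64 = 12.36.

12.36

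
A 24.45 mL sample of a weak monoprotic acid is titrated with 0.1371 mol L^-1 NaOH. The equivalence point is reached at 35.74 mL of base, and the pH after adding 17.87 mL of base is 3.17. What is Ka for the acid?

17.87 mL is half of the equivalence volume, so this is the half-equivalence point where [HA] = [A^-].
At half-equivalence pH = pKa, so pKa = 3.17.
Ka = 10^(-3.17) = 6.8 x 10^-4.

6.8 x 10^-4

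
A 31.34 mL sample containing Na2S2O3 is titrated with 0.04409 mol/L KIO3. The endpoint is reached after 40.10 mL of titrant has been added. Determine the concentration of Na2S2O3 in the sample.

0.338 M

n(KIO3) = 0.04409 x 0.04010 = 0.001768 mol.
From the balanced equation, 1 mol KIO3 reacts with 6 mol Na2S2O3, so n(Na2S2O3) = 0.001768 x 6/1 = 0.01061 mol.
[Na2S2O3] = 0.01061 / 0.03134 L = 0.338 M.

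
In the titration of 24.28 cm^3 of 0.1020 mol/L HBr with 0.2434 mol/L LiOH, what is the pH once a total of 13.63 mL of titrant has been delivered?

12.35

n(acid) = 0.1020 x 0.02428 = 0.002477 mol; n(LiOH) added = 0.2434 x 0.01363 = 0.003318 mol.
Base is in excess by 0.003318 - 0.002477 = 0.0008410 mol in a total volume of 0.03791 L.
[OH^-] = 0.0008410/0.03791 = 0.02218 M, so pOH = 1.65 and pH = 14.00 - 1.65 = 12.35.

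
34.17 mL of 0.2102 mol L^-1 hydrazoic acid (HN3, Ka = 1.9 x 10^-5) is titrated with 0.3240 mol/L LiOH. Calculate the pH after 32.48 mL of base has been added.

12.70

n(acid) = 0.2102 x 0.03417 = 0.007183 mol; n(LiOH) added = 0.3240 x 0.03248 = 0.01052 mol.
Base is in excess by 0.01052 - 0.007183 = 0.003341 mol in a total volume of 0.06665 L.
[OH^-] = 0.003341/0.06665 = 0.05013 M, so pOH = 1.30 and pH = 14.00 - 1.30 = 12.70.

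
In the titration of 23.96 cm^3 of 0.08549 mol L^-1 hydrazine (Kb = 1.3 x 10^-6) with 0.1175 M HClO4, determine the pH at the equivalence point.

n(N2H4) = 0.08549 x 0.02396 = 0.002048 mol; V(HClO4) at equivalence = 0.002048/0.1175 = 0.01743 L.
At equivalence the base is fully converted to N2H5+; total volume = 0.04139 L, so [N2H5+] = 0.002048/0.04139 = 0.04949 M.
Ka(N2H5+) = Kw/Kb = 1.0e-14 / 1.3 x 10^-6 = 7.69e-9.
[H^+] = sqrt(Ka x [N2H5+]) = sqrt(7.69e-9 x 0.04949) = 1.95e-5 M.
pH = -log(1.95e-5) = 4.71.

4.71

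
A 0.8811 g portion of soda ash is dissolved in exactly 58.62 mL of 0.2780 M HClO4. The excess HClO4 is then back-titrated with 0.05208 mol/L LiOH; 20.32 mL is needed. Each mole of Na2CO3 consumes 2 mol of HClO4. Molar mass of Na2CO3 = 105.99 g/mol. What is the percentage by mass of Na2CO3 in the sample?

91.7%

Total n(HClO4) added = 0.2780 x 0.05862 = 0.01630 mol.
n(LiOH) used = 0.05208 x 0.02032 = 0.001058 mol, which equals the excess n(HClO4).
So n(HClO4) consumed by the sample = 0.01630 - 0.001058 = 0.01524 mol.
n(Na2CO3) = 0.01524 / 2 = 0.007619 mol.
mass Na2CO3 = 0.007619 x 105.99 = 0.8075 g, so %Na2CO3 = 0.8075/0.8811 x 100 = 91.7%.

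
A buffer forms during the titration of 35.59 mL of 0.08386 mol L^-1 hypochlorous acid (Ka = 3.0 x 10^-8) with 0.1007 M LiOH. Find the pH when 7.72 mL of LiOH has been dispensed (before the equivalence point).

7.07

Initial n(HClO) = 0.08386 x 0.03559 = 0.002985 mol.
n(LiOH) added = 0.1007 x 0.007720 = 0.0007774 mol, converting that many moles of HClO to ClO-.
Remaining n(HClO) = 0.002207 mol; n(ClO-) = 0.0007774 mol.
By Henderson-Hasselbalch, pH = pKa + log([A^-]/[HA]) = 7.52 + log(0.0007774/0.002207) = 7.52 + (-0.45) = 7.07.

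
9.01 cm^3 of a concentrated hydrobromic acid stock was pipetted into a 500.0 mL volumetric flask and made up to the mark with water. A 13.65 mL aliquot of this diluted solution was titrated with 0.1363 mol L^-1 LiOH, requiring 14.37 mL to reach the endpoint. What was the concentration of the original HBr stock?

n(LiOH) = 0.1363 x 0.01437 = 0.001959 mol.
n(HBr) in the aliquot = 0.001959 mol.
[diluted HBr] = 0.001959 / 0.01365 = 0.1435 M.
Dilution factor = 500.0/9.010 = 55.49, so [stock] = 0.1435 x 55.49 = 7.96 M.

7.96 M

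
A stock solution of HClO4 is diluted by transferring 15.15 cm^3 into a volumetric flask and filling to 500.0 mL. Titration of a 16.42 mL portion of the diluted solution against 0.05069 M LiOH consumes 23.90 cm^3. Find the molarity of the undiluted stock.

2.44 M

n(LiOH) = 0.05069 x 0.02390 = 0.001211 mol.
n(HClO4) in the aliquot = 0.001211 mol.
[diluted HClO4] = 0.001211 / 0.01642 = 0.07378 M.
Dilution factor = 500.0/15.15 = 33.00, so [stock] = 0.07378 x 33.00 = 2.44 M.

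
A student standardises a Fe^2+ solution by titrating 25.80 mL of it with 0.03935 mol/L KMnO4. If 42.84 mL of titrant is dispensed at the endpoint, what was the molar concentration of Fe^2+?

n(KMnO4) = 0.03935 x 0.04284 = 0.001686 mol.
From the balanced equation, 1 mol KMnO4 reacts with 5 mol Fe^2+, so n(Fe^2+) = 0.001686 x 5/1 = 0.008429 mol.
[Fe^2+] = 0.008429 / 0.02580 L = 0.327 M.

0.327 M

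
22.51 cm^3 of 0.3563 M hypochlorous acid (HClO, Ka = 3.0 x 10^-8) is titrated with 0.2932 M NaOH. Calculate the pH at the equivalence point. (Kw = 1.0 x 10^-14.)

n(HClO) = 0.3563 x 0.02251 = 0.008020 mol; V(NaOH) at equivalence = 0.008020/0.2932 = 0.02735 L.
At equivalence all the acid is converted to ClO-; total volume = 0.02251 + 0.02735 = 0.04986 L, so [ClO-] = 0.008020/0.04986 = 0.1608 M.
Kb = Kw/Ka = 1.0e-14 / 3.0 x 10^-8 = 3.33e-7.
[OH^-] = sqrt(Kb x [ClO-]) = sqrt(3.33e-7 x 0.1608) = 0.000232 M.
pOH = 3.64, so pH = 14.00 - 3.64 = 10.36.

10.36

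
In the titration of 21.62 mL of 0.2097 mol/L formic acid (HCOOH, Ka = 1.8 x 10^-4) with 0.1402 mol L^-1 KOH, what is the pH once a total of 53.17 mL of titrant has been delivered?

n(acid) = 0.2097 x 0.02162 = 0.004534 mol; n(KOH) added = 0.1402 x 0.05317 = 0.007454 mol.
Base is in excess by 0.007454 - 0.004534 = 0.002921 mol in a total volume of 0.07479 L.
[OH^-] = 0.002921/0.07479 = 0.03905 M, so pOH = 1.41 and pH = 14.00 - 1.41 = 12.59.

12.59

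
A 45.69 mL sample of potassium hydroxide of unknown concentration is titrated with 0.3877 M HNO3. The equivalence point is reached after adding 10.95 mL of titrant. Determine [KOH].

n(HNO3) delivered = 0.3877 x 0.01095 = 0.004245 mol.
For a 1:1 reaction, n(KOH) = 0.004245 mol.
[KOH] = 0.004245 mol / 0.04569 L = 0.0929 M.

0.0929 M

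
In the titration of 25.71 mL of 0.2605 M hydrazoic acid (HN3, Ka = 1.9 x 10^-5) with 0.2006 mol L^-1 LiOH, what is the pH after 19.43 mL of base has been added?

Initial n(HN3) = 0.2605 x 0.02571 = 0.006697 mol.
n(LiOH) added = 0.2006 x 0.01943 = 0.003898 mol, converting that many moles of HN3 to N3-.
Remaining n(HN3) = 0.002800 mol; n(N3-) = 0.003898 mol.
By Henderson-Hasselbalch, pH = pKa + log([A^-]/[HA]) = 4.72 + log(0.003898/0.002800) = 4.72 + (+0.14) = 4.86.

4.86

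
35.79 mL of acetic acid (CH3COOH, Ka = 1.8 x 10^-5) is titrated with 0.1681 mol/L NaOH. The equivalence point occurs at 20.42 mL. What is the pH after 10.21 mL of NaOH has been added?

10.21 mL is exactly half the equivalence volume (20.42/2), i.e. the half-equivalence point.
There, n(HA) = n(A^-), so pH = pKa = -log(1.8 x 10^-5) = 4.74.

4.74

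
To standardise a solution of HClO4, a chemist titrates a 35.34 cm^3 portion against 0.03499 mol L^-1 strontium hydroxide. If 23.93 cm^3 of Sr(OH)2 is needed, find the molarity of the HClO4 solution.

n(Sr(OH)2) delivered = 0.03499 x 0.02393 = 0.0008373 mol.
The reaction is 2 HClO4 + 1 Sr(OH)2, so n(HClO4) = 0.0008373 x 2/1 = 0.001675 mol.
[HClO4] = 0.001675 mol / 0.03534 L = 0.0474 M.

0.0474 M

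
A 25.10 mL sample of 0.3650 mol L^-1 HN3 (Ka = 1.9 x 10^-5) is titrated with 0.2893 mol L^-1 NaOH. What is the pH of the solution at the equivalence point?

8.96

n(HN3) = 0.3650 x 0.02510 = 0.009161 mol; V(NaOH) at equivalence = 0.009161/0.2893 = 0.03167 L.
At equivalence all the acid is converted to N3-; total volume = 0.02510 + 0.03167 = 0.05677 L, so [N3-] = 0.009161/0.05677 = 0.1614 M.
Kb = Kw/Ka = 1.0e-14 / 1.9 x 10^-5 = 5.26e-10.
[OH^-] = sqrt(Kb x [N3-]) = sqrt(5.26e-10 x 0.1614) = 9.22e-6 M.
pOH = 5.04, so pH = 14.00 - 5.04 = 8.96.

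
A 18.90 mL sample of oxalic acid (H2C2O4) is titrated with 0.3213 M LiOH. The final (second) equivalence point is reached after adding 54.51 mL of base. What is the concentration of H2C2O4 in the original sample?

0.463 M

n(LiOH) = 0.3213 x 0.05451 = 0.01751 mol.
At the final (second) equivalence point, 2 mol OH^- react per mol H2C2O4, so n(H2C2O4) = 0.01751 / 2 = 0.008757 mol.
[H2C2O4] = 0.008757 / 0.01890 L = 0.463 M.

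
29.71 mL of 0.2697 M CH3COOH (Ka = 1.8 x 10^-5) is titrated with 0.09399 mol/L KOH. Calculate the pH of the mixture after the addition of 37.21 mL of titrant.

4.63

Initial n(CH3COOH) = 0.2697 x 0.02971 = 0.008013 mol.
n(KOH) added = 0.09399 x 0.03721 = 0.003497 mol, converting that many moles of CH3COOH to CH3COO-.
Remaining n(CH3COOH) = 0.004515 mol; n(CH3COO-) = 0.003497 mol.
By Henderson-Hasselbalch, pH = pKa + log([A^-]/[HA]) = 4.74 + log(0.003497/0.004515) = 4.74 + (-0.11) = 4.63.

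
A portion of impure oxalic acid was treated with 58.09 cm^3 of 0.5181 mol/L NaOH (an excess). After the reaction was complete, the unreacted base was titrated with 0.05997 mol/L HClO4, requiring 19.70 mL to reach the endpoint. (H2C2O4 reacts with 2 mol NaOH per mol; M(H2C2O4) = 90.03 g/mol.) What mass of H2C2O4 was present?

Total n(NaOH) added = 0.5181 x 0.05809 = 0.03010 mol.
n(HClO4) used = 0.05997 x 0.01970 = 0.001181 mol, which equals the excess n(NaOH).
So n(NaOH) consumed by the sample = 0.03010 - 0.001181 = 0.02892 mol.
n(H2C2O4) = 0.02892 / 2 = 0.01446 mol.
mass = 0.01446 mol x 90.03 g/mol = 1.30 g.

1.30 g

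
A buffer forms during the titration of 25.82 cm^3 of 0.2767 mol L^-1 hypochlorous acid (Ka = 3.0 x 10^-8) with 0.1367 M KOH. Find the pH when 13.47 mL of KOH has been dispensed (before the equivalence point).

Initial n(HClO) = 0.2767 x 0.02582 = 0.007144 mol.
n(KOH) added = 0.1367 x 0.01347 = 0.001841 mol, converting that many moles of HClO to ClO-.
Remaining n(HClO) = 0.005303 mol; n(ClO-) = 0.001841 mol.
By Henderson-Hasselbalch, pH = pKa + log([A^-]/[HA]) = 7.52 + log(0.001841/0.005303) = 7.52 + (-0.46) = 7.06.

7.06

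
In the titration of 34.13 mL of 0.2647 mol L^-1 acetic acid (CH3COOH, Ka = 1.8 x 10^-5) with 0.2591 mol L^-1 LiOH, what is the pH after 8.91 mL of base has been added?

4.28

Initial n(CH3COOH) = 0.2647 x 0.03413 = 0.009034 mol.
n(LiOH) added = 0.2591 x 0.008910 = 0.002309 mol, converting that many moles of CH3COOH to CH3COO-.
Remaining n(CH3COOH) = 0.006726 mol; n(CH3COO-) = 0.002309 mol.
By Henderson-Hasselbalch, pH = pKa + log([A^-]/[HA]) = 4.74 + log(0.002309/0.006726) = 4.74 + (-0.46) = 4.28.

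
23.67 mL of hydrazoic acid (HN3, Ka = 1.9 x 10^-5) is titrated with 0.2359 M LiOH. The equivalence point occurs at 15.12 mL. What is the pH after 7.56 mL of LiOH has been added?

7.56 mL is exactly half the equivalence volume (15.12/2), i.e. the half-equivalence point.
There, n(HA) = n(A^-), so pH = pKa = -log(1.9 x 10^-5) = 4.72.

4.72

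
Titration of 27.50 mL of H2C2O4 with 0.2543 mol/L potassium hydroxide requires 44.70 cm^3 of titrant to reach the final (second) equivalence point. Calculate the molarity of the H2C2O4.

0.207 M

n(KOH) = 0.2543 x 0.04470 = 0.01137 mol.
At the final (second) equivalence point, 2 mol OH^- react per mol H2C2O4, so n(H2C2O4) = 0.01137 / 2 = 0.005684 mol.
[H2C2O4] = 0.005684 / 0.02750 L = 0.207 M.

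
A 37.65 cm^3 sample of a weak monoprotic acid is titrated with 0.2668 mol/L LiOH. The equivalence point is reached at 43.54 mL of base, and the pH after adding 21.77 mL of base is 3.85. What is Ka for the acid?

21.77 mL is half of the equivalence volume, so this is the half-equivalence point where [HA] = [A^-].
At half-equivalence pH = pKa, so pKa = 3.85.
Ka = 10^(-3.85) = 1.4 x 10^-4.

1.4 x 10^-4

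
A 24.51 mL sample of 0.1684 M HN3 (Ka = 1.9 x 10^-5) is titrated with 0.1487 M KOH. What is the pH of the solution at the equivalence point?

n(HN3) = 0.1684 x 0.02451 = 0.004127 mol; V(KOH) at equivalence = 0.004127/0.1487 = 0.02776 L.
At equivalence all the acid is converted to N3-; total volume = 0.02451 + 0.02776 = 0.05227 L, so [N3-] = 0.004127/0.05227 = 0.07897 M.
Kb = Kw/Ka = 1.0e-14 / 1.9 x 10^-5 = 5.26e-10.
[OH^-] = sqrt(Kb x [N3-]) = sqrt(5.26e-10 x 0.07897) = 6.45e-6 M.
pOH = 5.19, so pH = 14.00 - 5.19 = 8.81.

8.81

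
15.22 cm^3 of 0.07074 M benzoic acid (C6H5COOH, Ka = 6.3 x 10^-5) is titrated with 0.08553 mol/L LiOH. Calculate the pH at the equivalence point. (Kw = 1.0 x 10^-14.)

n(C6H5COOH) = 0.07074 x 0.01522 = 0.001077 mol; V(LiOH) at equivalence = 0.001077/0.08553 = 0.01259 L.
At equivalence all the acid is converted to C6H5COO-; total volume = 0.01522 + 0.01259 = 0.02781 L, so [C6H5COO-] = 0.001077/0.02781 = 0.03872 M.
Kb = Kw/Ka = 1.0e-14 / 6.3 x 10^-5 = 1.59e-10.
[OH^-] = sqrt(Kb x [C6H5COO-]) = sqrt(1.59e-10 x 0.03872) = 2.48e-6 M.
pOH = 5.61, so pH = 14.00 - 5.61 = 8.39.

8.39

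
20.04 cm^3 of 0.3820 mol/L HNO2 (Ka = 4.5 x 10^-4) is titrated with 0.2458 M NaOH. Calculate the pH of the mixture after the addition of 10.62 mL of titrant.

Initial n(HNO2) = 0.3820 x 0.02004 = 0.007655 mol.
n(NaOH) added = 0.2458 x 0.01062 = 0.002610 mol, converting that many moles of HNO2 to NO2-.
Remaining n(HNO2) = 0.005045 mol; n(NO2-) = 0.002610 mol.
By Henderson-Hasselbalch, pH = pKa + log([A^-]/[HA]) = 3.35 + log(0.002610/0.005045) = 3.35 + (-0.29) = 3.06.

3.06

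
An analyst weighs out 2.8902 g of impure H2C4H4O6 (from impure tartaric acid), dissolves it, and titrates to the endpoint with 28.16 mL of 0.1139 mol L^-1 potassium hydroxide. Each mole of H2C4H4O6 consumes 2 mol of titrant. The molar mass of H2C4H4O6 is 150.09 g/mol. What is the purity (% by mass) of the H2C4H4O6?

8.33%

n(KOH) = 0.1139 x 0.02816 = 0.003207 mol.
n(H2C4H4O6) = 0.003207 / 2 = 0.001604 mol.
mass of H2C4H4O6 = 0.001604 x 150.09 = 0.2407 g.
% purity = 0.2407 / 2.8902 x 100 = 8.33%.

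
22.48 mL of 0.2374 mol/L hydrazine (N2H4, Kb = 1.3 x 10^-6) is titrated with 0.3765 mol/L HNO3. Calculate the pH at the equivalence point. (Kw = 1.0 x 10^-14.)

n(N2H4) = 0.2374 x 0.02248 = 0.005337 mol; V(HNO3) at equivalence = 0.005337/0.3765 = 0.01417 L.
At equivalence the base is fully converted to N2H5+; total volume = 0.03665 L, so [N2H5+] = 0.005337/0.03665 = 0.1456 M.
Ka(N2H5+) = Kw/Kb = 1.0e-14 / 1.3 x 10^-6 = 7.69e-9.
[H^+] = sqrt(Ka x [N2H5+]) = sqrt(7.69e-9 x 0.1456) = 3.35e-5 M.
pH = -log(3.35e-5) = 4.48.

4.48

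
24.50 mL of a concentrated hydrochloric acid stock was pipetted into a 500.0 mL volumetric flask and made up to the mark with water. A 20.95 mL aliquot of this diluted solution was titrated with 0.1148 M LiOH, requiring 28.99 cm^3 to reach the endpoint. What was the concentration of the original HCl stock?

n(LiOH) = 0.1148 x 0.02899 = 0.003328 mol.
n(HCl) in the aliquot = 0.003328 mol.
[diluted HCl] = 0.003328 / 0.02095 = 0.1589 M.
Dilution factor = 500.0/24.50 = 20.41, so [stock] = 0.1589 x 20.41 = 3.24 M.

3.24 M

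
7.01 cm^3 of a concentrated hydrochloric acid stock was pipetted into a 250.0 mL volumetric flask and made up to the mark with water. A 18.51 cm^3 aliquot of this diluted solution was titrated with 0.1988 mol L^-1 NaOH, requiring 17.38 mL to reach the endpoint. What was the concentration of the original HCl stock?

n(NaOH) = 0.1988 x 0.01738 = 0.003455 mol.
n(HCl) in the aliquot = 0.003455 mol.
[diluted HCl] = 0.003455 / 0.01851 = 0.1867 M.
Dilution factor = 250.0/7.010 = 35.66, so [stock] = 0.1867 x 35.66 = 6.66 M.

6.66 M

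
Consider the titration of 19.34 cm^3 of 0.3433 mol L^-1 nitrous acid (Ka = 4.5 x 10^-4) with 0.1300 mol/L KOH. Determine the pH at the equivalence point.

8.16

n(HNO2) = 0.3433 x 0.01934 = 0.006639 mol; V(KOH) at equivalence = 0.006639/0.1300 = 0.05107 L.
At equivalence all the acid is converted to NO2-; total volume = 0.01934 + 0.05107 = 0.07041 L, so [NO2-] = 0.006639/0.07041 = 0.09429 M.
Kb = Kw/Ka = 1.0e-14 / 4.5 x 10^-4 = 2.22e-11.
[OH^-] = sqrt(Kb x [NO2-]) = sqrt(2.22e-11 x 0.09429) = 1.45e-6 M.
pOH = 5.84, so pH = 14.00 - 5.84 = 8.16.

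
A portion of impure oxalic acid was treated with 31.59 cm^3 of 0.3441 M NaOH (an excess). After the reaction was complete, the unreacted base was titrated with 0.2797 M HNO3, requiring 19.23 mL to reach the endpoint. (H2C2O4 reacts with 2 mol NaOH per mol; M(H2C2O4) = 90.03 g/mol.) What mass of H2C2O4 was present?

0.247 g

Total n(NaOH) added = 0.3441 x 0.03159 = 0.01087 mol.
n(HNO3) used = 0.2797 x 0.01923 = 0.005379 mol, which equals the excess n(NaOH).
So n(NaOH) consumed by the sample = 0.01087 - 0.005379 = 0.005491 mol.
n(H2C2O4) = 0.005491 / 2 = 0.002746 mol.
mass = 0.002746 mol x 90.03 g/mol = 0.247 g.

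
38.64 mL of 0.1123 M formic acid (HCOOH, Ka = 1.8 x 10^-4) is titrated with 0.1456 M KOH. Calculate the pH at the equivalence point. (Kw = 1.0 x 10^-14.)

n(HCOOH) = 0.1123 x 0.03864 = 0.004339 mol; V(KOH) at equivalence = 0.004339/0.1456 = 0.02980 L.
At equivalence all the acid is converted to HCOO-; total volume = 0.03864 + 0.02980 = 0.06844 L, so [HCOO-] = 0.004339/0.06844 = 0.06340 M.
Kb = Kw/Ka = 1.0e-14 / 1.8 x 10^-4 = 5.56e-11.
[OH^-] = sqrt(Kb x [HCOO-]) = sqrt(5.56e-11 x 0.06340) = 1.88e-6 M.
pOH = 5.73, so pH = 14.00 - 5.73 = 8.27.

8.27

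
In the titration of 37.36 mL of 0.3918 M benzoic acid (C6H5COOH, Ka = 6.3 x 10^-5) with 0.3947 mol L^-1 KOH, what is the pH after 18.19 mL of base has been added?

4.18

Initial n(C6H5COOH) = 0.3918 x 0.03736 = 0.01464 mol.
n(KOH) added = 0.3947 x 0.01819 = 0.007180 mol, converting that many moles of C6H5COOH to C6H5COO-.
Remaining n(C6H5COOH) = 0.007458 mol; n(C6H5COO-) = 0.007180 mol.
By Henderson-Hasselbalch, pH = pKa + log([A^-]/[HA]) = 4.20 + log(0.007180/0.007458) = 4.20 + (-0.02) = 4.18.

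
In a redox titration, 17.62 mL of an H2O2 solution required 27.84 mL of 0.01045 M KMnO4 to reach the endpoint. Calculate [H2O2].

n(KMnO4) = 0.01045 x 0.02784 = 0.0002909 mol.
From the balanced equation, 2 mol KMnO4 reacts with 5 mol H2O2, so n(H2O2) = 0.0002909 x 5/2 = 0.0007273 mol.
[H2O2] = 0.0007273 / 0.01762 L = 0.0413 M.

0.0413 M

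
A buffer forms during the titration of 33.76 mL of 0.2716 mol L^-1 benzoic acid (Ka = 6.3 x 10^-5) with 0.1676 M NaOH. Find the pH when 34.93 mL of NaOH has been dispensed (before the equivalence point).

4.45

Initial n(C6H5COOH) = 0.2716 x 0.03376 = 0.009169 mol.
n(NaOH) added = 0.1676 x 0.03493 = 0.005854 mol, converting that many moles of C6H5COOH to C6H5COO-.
Remaining n(C6H5COOH) = 0.003315 mol; n(C6H5COO-) = 0.005854 mol.
By Henderson-Hasselbalch, pH = pKa + log([A^-]/[HA]) = 4.20 + log(0.005854/0.003315) = 4.20 + (+0.25) = 4.45.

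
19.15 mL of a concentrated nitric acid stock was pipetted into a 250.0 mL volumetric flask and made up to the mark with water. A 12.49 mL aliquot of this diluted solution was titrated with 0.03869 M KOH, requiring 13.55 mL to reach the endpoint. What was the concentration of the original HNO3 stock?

0.548 M

n(KOH) = 0.03869 x 0.01355 = 0.0005242 mol.
n(HNO3) in the aliquot = 0.0005242 mol.
[diluted HNO3] = 0.0005242 / 0.01249 = 0.04197 M.
Dilution factor = 250.0/19.15 = 13.05, so [stock] = 0.04197 x 13.05 = 0.548 M.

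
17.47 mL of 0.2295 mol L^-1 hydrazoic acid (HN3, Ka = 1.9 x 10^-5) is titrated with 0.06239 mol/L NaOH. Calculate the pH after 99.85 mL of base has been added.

12.28

n(acid) = 0.2295 x 0.01747 = 0.004009 mol; n(NaOH) added = 0.06239 x 0.09985 = 0.006230 mol.
Base is in excess by 0.006230 - 0.004009 = 0.002220 mol in a total volume of 0.1173 L.
[OH^-] = 0.002220/0.1173 = 0.01892 M, so pOH = 1.72 and pH = 14.00 - 1.72 = 12.28.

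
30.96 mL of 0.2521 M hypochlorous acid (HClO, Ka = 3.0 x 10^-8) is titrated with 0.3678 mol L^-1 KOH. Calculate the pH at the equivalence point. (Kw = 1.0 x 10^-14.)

n(HClO) = 0.2521 x 0.03096 = 0.007805 mol; V(KOH) at equivalence = 0.007805/0.3678 = 0.02122 L.
At equivalence all the acid is converted to ClO-; total volume = 0.03096 + 0.02122 = 0.05218 L, so [ClO-] = 0.007805/0.05218 = 0.1496 M.
Kb = Kw/Ka = 1.0e-14 / 3.0 x 10^-8 = 3.33e-7.
[OH^-] = sqrt(Kb x [ClO-]) = sqrt(3.33e-7 x 0.1496) = 0.000223 M.
pOH = 3.65, so pH = 14.00 - 3.65 = 10.35.

10.35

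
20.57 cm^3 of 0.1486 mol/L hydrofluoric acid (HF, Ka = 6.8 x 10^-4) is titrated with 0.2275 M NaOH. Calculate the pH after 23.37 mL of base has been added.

12.71

n(acid) = 0.1486 x 0.02057 = 0.003057 mol; n(NaOH) added = 0.2275 x 0.02337 = 0.005317 mol.
Base is in excess by 0.005317 - 0.003057 = 0.002260 mol in a total volume of 0.04394 L.
[OH^-] = 0.002260/0.04394 = 0.05143 M, so pOH = 1.29 and pH = 14.00 - 1.29 = 12.71.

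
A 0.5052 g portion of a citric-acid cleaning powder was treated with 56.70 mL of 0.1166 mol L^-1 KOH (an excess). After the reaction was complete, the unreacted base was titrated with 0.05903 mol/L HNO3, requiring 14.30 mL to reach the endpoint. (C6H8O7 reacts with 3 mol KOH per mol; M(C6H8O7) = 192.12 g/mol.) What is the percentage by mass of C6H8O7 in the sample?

Total n(KOH) added = 0.1166 x 0.05670 = 0.006611 mol.
n(HNO3) used = 0.05903 x 0.01430 = 0.0008441 mol, which equals the excess n(KOH).
So n(KOH) consumed by the sample = 0.006611 - 0.0008441 = 0.005767 mol.
n(C6H8O7) = 0.005767 / 3 = 0.001922 mol.
mass C6H8O7 = 0.001922 x 192.12 = 0.3693 g, so %C6H8O7 = 0.3693/0.5052 x 100 = 73.1%.

73.1%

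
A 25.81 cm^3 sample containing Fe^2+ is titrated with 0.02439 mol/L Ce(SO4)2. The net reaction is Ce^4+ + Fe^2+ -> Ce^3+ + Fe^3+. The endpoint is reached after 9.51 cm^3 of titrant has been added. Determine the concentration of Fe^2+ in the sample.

0.00899 M

n(Ce(SO4)2) = 0.02439 x 0.009510 = 0.0002319 mol.
From the balanced equation, 1 mol Ce(SO4)2 reacts with 1 mol Fe^2+, so n(Fe^2+) = 0.0002319 x 1/1 = 0.0002319 mol.
[Fe^2+] = 0.0002319 / 0.02581 L = 0.00899 M.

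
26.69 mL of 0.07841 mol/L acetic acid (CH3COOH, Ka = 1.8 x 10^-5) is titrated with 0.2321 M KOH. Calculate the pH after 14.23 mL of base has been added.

n(acid) = 0.07841 x 0.02669 = 0.002093 mol; n(KOH) added = 0.2321 x 0.01423 = 0.003303 mol.
Base is in excess by 0.003303 - 0.002093 = 0.001210 mol in a total volume of 0.04092 L.
[OH^-] = 0.001210/0.04092 = 0.02957 M, so pOH = 1.53 and pH = 14.00 - 1.53 = 12.47.

12.47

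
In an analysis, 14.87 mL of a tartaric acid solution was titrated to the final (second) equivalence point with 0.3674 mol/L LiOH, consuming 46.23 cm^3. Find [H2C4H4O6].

0.571 M

n(LiOH) = 0.3674 x 0.04623 = 0.01698 mol.
At the final (second) equivalence point, 2 mol OH^- react per mol H2C4H4O6, so n(H2C4H4O6) = 0.01698 / 2 = 0.008492 mol.
[H2C4H4O6] = 0.008492 / 0.01487 L = 0.571 M.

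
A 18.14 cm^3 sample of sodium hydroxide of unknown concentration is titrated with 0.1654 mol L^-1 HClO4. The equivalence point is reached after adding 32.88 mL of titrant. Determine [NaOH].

0.300 M

n(HClO4) delivered = 0.1654 x 0.03288 = 0.005438 mol.
For a 1:1 reaction, n(NaOH) = 0.005438 mol.
[NaOH] = 0.005438 mol / 0.01814 L = 0.300 M.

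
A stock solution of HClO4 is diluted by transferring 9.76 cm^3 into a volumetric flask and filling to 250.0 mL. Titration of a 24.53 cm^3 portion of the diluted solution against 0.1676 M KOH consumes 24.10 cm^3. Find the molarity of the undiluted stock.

4.22 M

n(KOH) = 0.1676 x 0.02410 = 0.004039 mol.
n(HClO4) in the aliquot = 0.004039 mol.
[diluted HClO4] = 0.004039 / 0.02453 = 0.1647 M.
Dilution factor = 250.0/9.760 = 25.61, so [stock] = 0.1647 x 25.61 = 4.22 M.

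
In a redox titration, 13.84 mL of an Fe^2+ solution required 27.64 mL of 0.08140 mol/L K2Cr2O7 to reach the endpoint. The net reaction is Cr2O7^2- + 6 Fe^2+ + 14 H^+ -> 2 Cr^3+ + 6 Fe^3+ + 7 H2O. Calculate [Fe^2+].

n(K2Cr2O7) = 0.08140 x 0.02764 = 0.002250 mol.
From the balanced equation, 1 mol K2Cr2O7 reacts with 6 mol Fe^2+, so n(Fe^2+) = 0.002250 x 6/1 = 0.01350 mol.
[Fe^2+] = 0.01350 / 0.01384 L = 0.975 M.

0.975 M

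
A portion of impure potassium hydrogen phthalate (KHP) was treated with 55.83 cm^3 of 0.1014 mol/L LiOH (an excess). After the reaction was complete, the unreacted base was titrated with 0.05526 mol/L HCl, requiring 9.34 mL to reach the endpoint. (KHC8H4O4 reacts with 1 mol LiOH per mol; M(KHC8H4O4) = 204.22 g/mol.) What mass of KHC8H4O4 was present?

1.05 g

Total n(LiOH) added = 0.1014 x 0.05583 = 0.005661 mol.
n(HCl) used = 0.05526 x 0.009340 = 0.0005161 mol, which equals the excess n(LiOH).
So n(LiOH) consumed by the sample = 0.005661 - 0.0005161 = 0.005145 mol.
n(KHC8H4O4) = 0.005145 / 1 = 0.005145 mol.
mass = 0.005145 mol x 204.22 g/mol = 1.05 g.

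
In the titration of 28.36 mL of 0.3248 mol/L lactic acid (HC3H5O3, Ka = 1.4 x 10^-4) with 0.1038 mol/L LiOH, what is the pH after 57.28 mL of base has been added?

Initial n(HC3H5O3) = 0.3248 x 0.02836 = 0.009211 mol.
n(LiOH) added = 0.1038 x 0.05728 = 0.005946 mol, converting that many moles of HC3H5O3 to C3H5O3-.
Remaining n(HC3H5O3) = 0.003266 mol; n(C3H5O3-) = 0.005946 mol.
By Henderson-Hasselbalch, pH = pKa + log([A^-]/[HA]) = 3.85 + log(0.005946/0.003266) = 3.85 + (+0.26) = 4.11.

4.11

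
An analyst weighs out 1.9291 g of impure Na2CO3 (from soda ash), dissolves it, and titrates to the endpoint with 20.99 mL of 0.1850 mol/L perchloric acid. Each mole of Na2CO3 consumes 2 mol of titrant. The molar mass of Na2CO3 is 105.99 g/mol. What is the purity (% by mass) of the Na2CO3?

10.7%

n(HClO4) = 0.1850 x 0.02099 = 0.003883 mol.
n(Na2CO3) = 0.003883 / 2 = 0.001942 mol.
mass of Na2CO3 = 0.001942 x 105.99 = 0.2058 g.
% purity = 0.2058 / 1.9291 x 100 = 10.7%.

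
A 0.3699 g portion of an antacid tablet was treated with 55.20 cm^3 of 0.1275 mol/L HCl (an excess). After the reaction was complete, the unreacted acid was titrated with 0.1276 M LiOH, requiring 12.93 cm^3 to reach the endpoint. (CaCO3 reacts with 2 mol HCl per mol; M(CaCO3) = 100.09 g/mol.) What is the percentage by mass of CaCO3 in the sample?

72.9%

Total n(HCl) added = 0.1275 x 0.05520 = 0.007038 mol.
n(LiOH) used = 0.1276 x 0.01293 = 0.001650 mol, which equals the excess n(HCl).
So n(HCl) consumed by the sample = 0.007038 - 0.001650 = 0.005388 mol.
n(CaCO3) = 0.005388 / 2 = 0.002694 mol.
mass CaCO3 = 0.002694 x 100.09 = 0.2696 g, so %CaCO3 = 0.2696/0.3699 x 100 = 72.9%.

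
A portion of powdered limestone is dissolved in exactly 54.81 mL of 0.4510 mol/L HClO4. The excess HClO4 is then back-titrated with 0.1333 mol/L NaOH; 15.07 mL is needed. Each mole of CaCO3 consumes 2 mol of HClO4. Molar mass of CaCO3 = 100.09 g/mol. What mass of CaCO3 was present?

Total n(HClO4) added = 0.4510 x 0.05481 = 0.02472 mol.
n(NaOH) used = 0.1333 x 0.01507 = 0.002009 mol, which equals the excess n(HClO4).
So n(HClO4) consumed by the sample = 0.02472 - 0.002009 = 0.02271 mol.
n(CaCO3) = 0.02271 / 2 = 0.01136 mol.
mass = 0.01136 mol x 100.09 g/mol = 1.14 g.

1.14 g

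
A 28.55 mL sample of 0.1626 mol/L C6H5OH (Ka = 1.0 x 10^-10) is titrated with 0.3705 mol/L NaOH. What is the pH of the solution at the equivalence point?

11.53

n(C6H5OH) = 0.1626 x 0.02855 = 0.004642 mol; V(NaOH) at equivalence = 0.004642/0.3705 = 0.01253 L.
At equivalence all the acid is converted to C6H5O-; total volume = 0.02855 + 0.01253 = 0.04108 L, so [C6H5O-] = 0.004642/0.04108 = 0.1130 M.
Kb = Kw/Ka = 1.0e-14 / 1.0 x 10^-10 = 0.000100.
[OH^-] = sqrt(Kb x [C6H5O-]) = sqrt(0.000100 x 0.1130) = 0.00336 M.
pOH = 2.47, so pH = 14.00 - 2.47 = 11.53.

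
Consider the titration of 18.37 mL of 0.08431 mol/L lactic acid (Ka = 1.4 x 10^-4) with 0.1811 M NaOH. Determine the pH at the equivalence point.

8.31

n(HC3H5O3) = 0.08431 x 0.01837 = 0.001549 mol; V(NaOH) at equivalence = 0.001549/0.1811 = 0.008552 L.
At equivalence all the acid is converted to C3H5O3-; total volume = 0.01837 + 0.008552 = 0.02692 L, so [C3H5O3-] = 0.001549/0.02692 = 0.05753 M.
Kb = Kw/Ka = 1.0e-14 / 1.4 x 10^-4 = 7.14e-11.
[OH^-] = sqrt(Kb x [C3H5O3-]) = sqrt(7.14e-11 x 0.05753) = 2.03e-6 M.
pOH = 5.69, so pH = 14.00 - 5.69 = 8.31.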